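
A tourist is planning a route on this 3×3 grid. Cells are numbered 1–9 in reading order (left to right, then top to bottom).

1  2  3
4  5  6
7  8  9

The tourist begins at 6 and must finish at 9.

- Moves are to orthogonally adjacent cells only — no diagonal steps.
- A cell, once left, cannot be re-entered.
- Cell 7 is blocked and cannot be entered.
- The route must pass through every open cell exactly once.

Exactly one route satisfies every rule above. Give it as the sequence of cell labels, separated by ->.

6 -> 3 -> 2 -> 1 -> 4 -> 5 -> 8 -> 9

Need to visit all 8 open cells exactly once, starting at 6 and ending at 9.
Route from 6: up to 3, 2× left (reaching 1), down to 4, right to 5, down to 8, right to 9 — 7 moves in all.
Check: all 8 open cells covered.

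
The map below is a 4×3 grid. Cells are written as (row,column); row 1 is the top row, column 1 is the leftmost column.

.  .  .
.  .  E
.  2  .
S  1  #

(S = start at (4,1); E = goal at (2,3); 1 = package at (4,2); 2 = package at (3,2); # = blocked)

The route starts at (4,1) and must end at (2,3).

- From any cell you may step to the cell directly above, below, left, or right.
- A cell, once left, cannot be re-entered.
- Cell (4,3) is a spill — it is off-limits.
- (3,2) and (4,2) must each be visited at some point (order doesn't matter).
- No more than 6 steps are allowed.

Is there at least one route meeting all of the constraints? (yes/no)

yes

One route that works: (4,1) → (4,2) → (3,2) → (2,2) → (2,3).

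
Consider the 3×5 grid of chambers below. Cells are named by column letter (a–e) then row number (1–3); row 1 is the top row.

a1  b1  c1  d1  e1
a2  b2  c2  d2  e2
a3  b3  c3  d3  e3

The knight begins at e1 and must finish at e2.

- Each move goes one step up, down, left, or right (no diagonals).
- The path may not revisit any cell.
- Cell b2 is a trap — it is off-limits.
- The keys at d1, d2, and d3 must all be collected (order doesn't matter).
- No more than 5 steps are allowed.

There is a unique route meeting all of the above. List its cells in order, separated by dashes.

e1 - d1 - d2 - d3 - e3 - e2

The budget equals the shortest possible length, so every move has to be on a shortest route through the required cells.
Route from e1: left to d1, 2× down (reaching d3), right to e3, up to e2 — 5 moves in all.
Check: all required cells visited; 5 ≤ 5 moves.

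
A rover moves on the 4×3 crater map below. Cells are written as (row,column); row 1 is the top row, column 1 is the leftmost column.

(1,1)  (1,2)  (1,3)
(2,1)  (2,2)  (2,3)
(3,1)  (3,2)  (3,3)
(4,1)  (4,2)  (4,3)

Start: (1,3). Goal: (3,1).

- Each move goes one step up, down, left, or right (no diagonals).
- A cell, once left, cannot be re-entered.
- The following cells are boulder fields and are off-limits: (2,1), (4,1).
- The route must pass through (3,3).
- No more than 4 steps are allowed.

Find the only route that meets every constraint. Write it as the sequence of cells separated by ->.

The budget equals the shortest possible length, so every move has to be on a shortest route through the required cells.
Route from (1,3): down 2 to (3,3), left 2 to (3,1) — 4 moves in all.
Check: all required cells visited; 4 ≤ 4 moves.

(1,3) -> (2,3) -> (3,3) -> (3,2) -> (3,1)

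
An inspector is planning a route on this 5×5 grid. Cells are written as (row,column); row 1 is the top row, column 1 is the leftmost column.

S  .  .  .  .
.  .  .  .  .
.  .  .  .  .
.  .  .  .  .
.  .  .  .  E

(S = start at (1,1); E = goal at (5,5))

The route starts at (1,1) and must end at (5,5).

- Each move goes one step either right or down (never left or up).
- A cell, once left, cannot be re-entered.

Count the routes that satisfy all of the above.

A right/down-only route from (1,1) to (5,5) makes exactly 4 down-moves and 4 right-moves in some order.
With no other constraints that would be C(8,4) = 70 routes.
That gives 70 routes.

70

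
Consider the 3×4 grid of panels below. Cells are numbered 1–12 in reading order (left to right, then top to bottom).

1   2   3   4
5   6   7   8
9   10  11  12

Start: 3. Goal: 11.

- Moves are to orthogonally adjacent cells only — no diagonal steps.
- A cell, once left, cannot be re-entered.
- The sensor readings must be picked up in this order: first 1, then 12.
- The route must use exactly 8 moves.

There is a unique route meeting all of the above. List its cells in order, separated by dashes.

The waypoints must appear in the order 1, 12, with no cell reused.
Route from 3: 2× left (reaching 1), down to 5, 3× right (reaching 8), down to 12, left to 11 — 8 moves in all.
Check: order respected (1 at step 2, 12 at step 7); 8 moves as required.

3 - 2 - 1 - 5 - 6 - 7 - 8 - 12 - 11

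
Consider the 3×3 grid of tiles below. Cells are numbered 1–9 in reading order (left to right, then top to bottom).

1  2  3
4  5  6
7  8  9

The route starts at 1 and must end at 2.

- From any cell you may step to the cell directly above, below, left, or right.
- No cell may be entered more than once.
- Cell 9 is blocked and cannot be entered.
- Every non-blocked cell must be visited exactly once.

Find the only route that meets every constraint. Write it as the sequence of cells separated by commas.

Need to visit all 8 open cells exactly once, starting at 1 and ending at 2.
Cell 7 has only two open neighbours (4 and 8), so the path must pass straight through it: one of those is the cell it's entered from and the other is where it exits.
Route from 1: 2× down (reaching 7), right to 8, up to 5, right to 6, up to 3, left to 2 — 7 moves in all.
Check: all 8 open cells covered.

1, 4, 7, 8, 5, 6, 3, 2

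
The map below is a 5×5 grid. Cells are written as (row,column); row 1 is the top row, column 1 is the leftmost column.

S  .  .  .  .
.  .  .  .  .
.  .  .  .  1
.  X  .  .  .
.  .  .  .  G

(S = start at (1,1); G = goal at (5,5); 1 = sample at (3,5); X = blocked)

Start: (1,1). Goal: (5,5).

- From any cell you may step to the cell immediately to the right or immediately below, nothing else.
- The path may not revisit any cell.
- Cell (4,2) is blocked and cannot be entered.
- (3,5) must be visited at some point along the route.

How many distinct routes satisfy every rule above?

A right/down-only route from (1,1) to (5,5) makes exactly 4 down-moves and 4 right-moves in some order.
With no other constraints that would be C(8,4) = 70 routes.
Split at (3,5) and multiply the segment counts (each segment already excludes blocked cells): (1,1)→(3,5): 15; (3,5)→(5,5): 1; product = 15.
That gives 15 routes.

15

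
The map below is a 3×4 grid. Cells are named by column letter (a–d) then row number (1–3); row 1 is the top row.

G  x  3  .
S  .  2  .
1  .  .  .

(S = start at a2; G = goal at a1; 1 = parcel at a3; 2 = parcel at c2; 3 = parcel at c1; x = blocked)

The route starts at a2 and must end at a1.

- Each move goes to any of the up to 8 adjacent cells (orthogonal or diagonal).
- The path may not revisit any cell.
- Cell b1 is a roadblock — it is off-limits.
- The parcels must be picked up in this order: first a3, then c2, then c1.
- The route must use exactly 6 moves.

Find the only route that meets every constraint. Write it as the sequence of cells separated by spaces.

The waypoints must appear in the order a3, c2, c1, with no cell reused.
Route from a2: down 1 to a3, right 1 to b3, up-right 1 to c2, up 1 to c1, down-left 1 to b2, up-left 1 to a1 — 6 moves in all.
Check: order respected (1 at step 1, 2 at step 3, 3 at step 4); 6 moves as required.

a2 a3 b3 c2 c1 b2 a1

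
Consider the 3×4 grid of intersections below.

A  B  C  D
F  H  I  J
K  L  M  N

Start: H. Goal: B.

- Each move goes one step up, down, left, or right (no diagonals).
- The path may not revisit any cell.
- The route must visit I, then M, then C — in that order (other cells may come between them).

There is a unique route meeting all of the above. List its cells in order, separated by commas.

The waypoints must appear in the order I, M, C, with no cell reused.
Route from H: right to I, down to M, right to N, 2× up (reaching D), 2× left (reaching B) — 7 moves in all.
Check: order respected (I at step 1, M at step 2, C at step 6).

H, I, M, N, J, D, C, B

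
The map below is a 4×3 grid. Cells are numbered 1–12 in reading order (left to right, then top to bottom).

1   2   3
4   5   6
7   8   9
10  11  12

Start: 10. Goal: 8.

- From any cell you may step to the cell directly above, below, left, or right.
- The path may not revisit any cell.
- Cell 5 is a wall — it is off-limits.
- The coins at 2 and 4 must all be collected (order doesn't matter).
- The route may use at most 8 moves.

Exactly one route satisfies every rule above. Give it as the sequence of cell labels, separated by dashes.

The budget equals the shortest possible length, so every move has to be on a shortest route through the required cells.
Route from 10: 3× up (reaching 1), 2× right (reaching 3), 2× down (reaching 9), left to 8 — 8 moves in all.
Check: all required cells visited; 8 ≤ 8 moves.

10 - 7 - 4 - 1 - 2 - 3 - 6 - 9 - 8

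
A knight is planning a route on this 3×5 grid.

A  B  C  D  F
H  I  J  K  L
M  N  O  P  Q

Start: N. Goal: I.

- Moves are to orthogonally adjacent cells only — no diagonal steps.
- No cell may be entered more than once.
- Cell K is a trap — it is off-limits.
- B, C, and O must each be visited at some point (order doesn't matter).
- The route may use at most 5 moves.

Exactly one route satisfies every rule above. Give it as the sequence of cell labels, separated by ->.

The budget equals the shortest possible length, so every move has to be on a shortest route through the required cells.
Route from N: right to O, 2× up (reaching C), left to B, down to I — 5 moves in all.
Check: all required cells visited; 5 ≤ 5 moves.

N -> O -> J -> C -> B -> I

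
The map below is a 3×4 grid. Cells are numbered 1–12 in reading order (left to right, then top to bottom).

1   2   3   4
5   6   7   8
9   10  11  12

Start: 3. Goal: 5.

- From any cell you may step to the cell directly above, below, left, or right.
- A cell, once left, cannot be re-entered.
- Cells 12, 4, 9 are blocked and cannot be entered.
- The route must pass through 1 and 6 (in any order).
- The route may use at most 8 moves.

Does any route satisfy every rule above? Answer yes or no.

yes

One route that works: 3 → 7 → 6 → 2 → 1 → 5.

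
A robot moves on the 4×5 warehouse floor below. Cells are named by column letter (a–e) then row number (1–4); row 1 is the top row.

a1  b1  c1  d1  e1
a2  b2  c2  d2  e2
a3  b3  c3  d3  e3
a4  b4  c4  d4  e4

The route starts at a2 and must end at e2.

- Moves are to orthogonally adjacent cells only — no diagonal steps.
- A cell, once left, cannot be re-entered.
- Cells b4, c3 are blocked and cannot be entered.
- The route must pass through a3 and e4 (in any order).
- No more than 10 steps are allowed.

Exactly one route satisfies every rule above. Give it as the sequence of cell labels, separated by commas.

The 10-move cap with required stops at a3, e4 leaves no slack for detours.
Route from a2: down 1 to a3, right 1 to b3, up 1 to b2, right 2 to d2, down 2 to d4, right 1 to e4, up 2 to e2 — 10 moves in all.
Check: all required cells visited; 10 ≤ 10 moves.

a2, a3, b3, b2, c2, d2, d3, d4, e4, e3, e2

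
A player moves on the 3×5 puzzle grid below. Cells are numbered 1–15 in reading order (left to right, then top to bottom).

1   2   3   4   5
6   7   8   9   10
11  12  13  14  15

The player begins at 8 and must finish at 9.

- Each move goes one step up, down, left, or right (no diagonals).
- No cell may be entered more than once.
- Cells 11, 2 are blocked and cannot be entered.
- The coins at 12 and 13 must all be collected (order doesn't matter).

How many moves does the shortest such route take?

Any route passes through 12 and 13 in some order between 8 and 9. Summing Manhattan distances along each leg and taking the cheapest ordering (8 → 12 → 13 → 9) gives a lower bound of 2 + 1 + 2 = 5 moves.
A route of 5 moves achieves this: 8 → 7 → 12 → 13 → 14 → 9.
Since 5 matches the lower bound, it is optimal.

5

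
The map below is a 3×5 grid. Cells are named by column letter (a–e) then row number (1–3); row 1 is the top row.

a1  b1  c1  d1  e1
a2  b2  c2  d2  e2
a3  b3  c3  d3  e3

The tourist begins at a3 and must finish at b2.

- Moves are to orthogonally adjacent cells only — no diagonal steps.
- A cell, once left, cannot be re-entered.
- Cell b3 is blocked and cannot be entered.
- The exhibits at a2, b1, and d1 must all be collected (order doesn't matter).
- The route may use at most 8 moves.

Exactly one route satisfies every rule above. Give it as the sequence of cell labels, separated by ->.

a3 -> a2 -> a1 -> b1 -> c1 -> d1 -> d2 -> c2 -> b2

Any route must reach a2, b1, and d1 and still end at b2 within 8 moves, so the order of the required stops is forced.
Route from a3: 2× up (reaching a1), 3× right (reaching d1), down to d2, 2× left (reaching b2) — 8 moves in all.
Check: all required cells visited; 8 ≤ 8 moves.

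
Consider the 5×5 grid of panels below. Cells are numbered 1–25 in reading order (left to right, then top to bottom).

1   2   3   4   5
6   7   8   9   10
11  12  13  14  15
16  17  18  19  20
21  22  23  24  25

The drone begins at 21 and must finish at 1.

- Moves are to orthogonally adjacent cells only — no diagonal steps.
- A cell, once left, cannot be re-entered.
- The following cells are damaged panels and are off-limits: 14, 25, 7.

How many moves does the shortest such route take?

4

The Manhattan distance from 21 to 1 is |5−1| + |1−1| = 4, so at least 4 moves are needed.
A route of 4 moves achieves this: 21 → 16 → 11 → 6 → 1.
Since 4 matches the lower bound, it is optimal.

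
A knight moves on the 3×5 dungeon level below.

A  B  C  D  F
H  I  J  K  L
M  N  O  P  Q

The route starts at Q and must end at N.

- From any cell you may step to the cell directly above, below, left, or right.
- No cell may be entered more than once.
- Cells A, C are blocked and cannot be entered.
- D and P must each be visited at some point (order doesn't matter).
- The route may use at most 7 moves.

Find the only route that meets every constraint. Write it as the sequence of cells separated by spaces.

Q L F D K P O N

The 7-move cap with required stops at D, P leaves no slack for detours.
Route from Q: 2× up (reaching F), left to D, 2× down (reaching P), 2× left (reaching N) — 7 moves in all.
Check: all required cells visited; 7 ≤ 7 moves.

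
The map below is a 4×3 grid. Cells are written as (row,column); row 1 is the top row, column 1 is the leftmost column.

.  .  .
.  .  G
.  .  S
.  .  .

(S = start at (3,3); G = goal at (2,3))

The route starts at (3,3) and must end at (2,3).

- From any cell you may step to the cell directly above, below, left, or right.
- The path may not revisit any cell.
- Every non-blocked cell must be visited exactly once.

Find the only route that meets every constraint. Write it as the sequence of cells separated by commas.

(3,3), (4,3), (4,2), (4,1), (3,1), (3,2), (2,2), (2,1), (1,1), (1,2), (1,3), (2,3)

Need to visit all 12 open cells exactly once, starting at (3,3) and ending at (2,3).
Cell (1,1) has only two open neighbours ((2,1) and (1,2)), so the path must pass straight through it: one of those is the cell it's entered from and the other is where it exits.
Route from (3,3): down to (4,3), 2× left (reaching (4,1)), up to (3,1), right to (3,2), up to (2,2), left to (2,1), up to (1,1), 2× right (reaching (1,3)), down to (2,3) — 11 moves in all.
Check: all 12 open cells covered.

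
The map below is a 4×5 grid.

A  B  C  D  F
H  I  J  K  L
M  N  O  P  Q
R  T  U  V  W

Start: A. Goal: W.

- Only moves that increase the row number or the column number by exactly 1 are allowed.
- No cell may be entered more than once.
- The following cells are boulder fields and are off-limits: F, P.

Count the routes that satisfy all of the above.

14

A right/down-only route from A to W makes exactly 3 down-moves and 4 right-moves in some order.
With no other constraints that would be C(7,3) = 35 routes.
Subtract routes through each blocked cell (inclusion–exclusion for overlaps): − through F: 1 − through P: 20 → 14.
That gives 14 routes.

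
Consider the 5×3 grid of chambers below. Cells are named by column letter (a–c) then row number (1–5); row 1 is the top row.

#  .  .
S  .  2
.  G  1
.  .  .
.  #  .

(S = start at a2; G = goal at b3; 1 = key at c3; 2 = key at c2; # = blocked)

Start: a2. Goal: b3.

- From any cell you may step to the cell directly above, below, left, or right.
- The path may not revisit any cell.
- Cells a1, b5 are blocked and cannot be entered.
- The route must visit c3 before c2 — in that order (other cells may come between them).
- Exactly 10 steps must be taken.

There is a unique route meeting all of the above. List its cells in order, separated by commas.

The waypoints must appear in the order c3, c2, with no cell reused.
Route from a2: 2× down (reaching a4), 2× right (reaching c4), 3× up (reaching c1), left to b1, 2× down (reaching b3) — 10 moves in all.
Check: order respected (1 at step 5, 2 at step 6); 10 moves as required.

a2, a3, a4, b4, c4, c3, c2, c1, b1, b2, b3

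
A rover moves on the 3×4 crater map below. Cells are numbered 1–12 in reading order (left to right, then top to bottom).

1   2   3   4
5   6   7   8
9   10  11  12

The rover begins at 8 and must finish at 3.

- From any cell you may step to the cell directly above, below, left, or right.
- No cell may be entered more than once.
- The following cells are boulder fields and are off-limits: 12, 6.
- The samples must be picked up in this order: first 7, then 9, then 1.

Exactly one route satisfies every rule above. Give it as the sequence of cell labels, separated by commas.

8, 7, 11, 10, 9, 5, 1, 2, 3

The waypoints must appear in the order 7, 9, 1, with no cell reused.
Route from 8: left to 7, down to 11, 2× left (reaching 9), 2× up (reaching 1), 2× right (reaching 3) — 8 moves in all.
Check: order respected (7 at step 1, 9 at step 4, 1 at step 6).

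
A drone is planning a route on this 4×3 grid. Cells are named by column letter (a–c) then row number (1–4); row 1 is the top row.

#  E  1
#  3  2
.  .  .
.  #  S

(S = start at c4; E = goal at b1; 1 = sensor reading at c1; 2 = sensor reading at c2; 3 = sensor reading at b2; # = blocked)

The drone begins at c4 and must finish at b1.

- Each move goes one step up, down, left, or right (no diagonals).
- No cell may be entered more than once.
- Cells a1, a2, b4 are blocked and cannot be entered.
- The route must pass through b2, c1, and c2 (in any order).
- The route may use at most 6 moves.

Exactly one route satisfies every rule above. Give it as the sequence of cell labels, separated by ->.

The 6-move cap with required stops at b2, c1, c2 leaves no slack for detours.
Route from c4: up 1 to c3, left 1 to b3, up 1 to b2, right 1 to c2, up 1 to c1, left 1 to b1 — 6 moves in all.
Check: all required cells visited; 6 ≤ 6 moves.

c4 -> c3 -> b3 -> b2 -> c2 -> c1 -> b1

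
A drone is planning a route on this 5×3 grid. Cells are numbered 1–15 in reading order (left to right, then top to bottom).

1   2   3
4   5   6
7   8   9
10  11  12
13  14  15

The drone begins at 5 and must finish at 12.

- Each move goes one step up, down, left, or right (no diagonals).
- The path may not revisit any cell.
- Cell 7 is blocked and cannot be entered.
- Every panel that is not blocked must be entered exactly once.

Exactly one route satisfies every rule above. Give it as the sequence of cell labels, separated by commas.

5, 4, 1, 2, 3, 6, 9, 8, 11, 10, 13, 14, 15, 12

Need to visit all 14 open cells exactly once, starting at 5 and ending at 12.
Route from 5: left to 4, up to 1, 2× right (reaching 3), 2× down (reaching 9), left to 8, down to 11, left to 10, down to 13, 2× right (reaching 15), up to 12 — 13 moves in all.
Check: all 14 open cells covered.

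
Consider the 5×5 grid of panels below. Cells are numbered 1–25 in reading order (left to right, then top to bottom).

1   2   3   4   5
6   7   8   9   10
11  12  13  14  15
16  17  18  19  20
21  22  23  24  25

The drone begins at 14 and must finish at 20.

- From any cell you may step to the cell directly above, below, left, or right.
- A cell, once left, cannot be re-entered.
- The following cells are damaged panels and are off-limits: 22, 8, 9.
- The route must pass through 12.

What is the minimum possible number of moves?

6

Any route passes through 12 somewhere between 14 and 20. Summing Manhattan distances along the two legs (14 → 12 → 20) gives a lower bound of 2 + 4 = 6 moves.
A route of 6 moves achieves this: 14 → 13 → 12 → 17 → 18 → 19 → 20.
Since 6 matches the lower bound, it is optimal.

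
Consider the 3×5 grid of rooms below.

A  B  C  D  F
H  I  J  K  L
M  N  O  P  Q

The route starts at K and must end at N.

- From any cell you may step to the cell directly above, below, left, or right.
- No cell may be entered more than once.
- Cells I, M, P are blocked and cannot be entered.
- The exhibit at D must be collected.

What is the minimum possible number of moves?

5

Any route passes through D somewhere between K and N. Summing Manhattan distances along the two legs (K → D → N) gives a lower bound of 1 + 4 = 5 moves.
A route of 5 moves achieves this: K → D → C → J → O → N.
Since 5 matches the lower bound, it is optimal.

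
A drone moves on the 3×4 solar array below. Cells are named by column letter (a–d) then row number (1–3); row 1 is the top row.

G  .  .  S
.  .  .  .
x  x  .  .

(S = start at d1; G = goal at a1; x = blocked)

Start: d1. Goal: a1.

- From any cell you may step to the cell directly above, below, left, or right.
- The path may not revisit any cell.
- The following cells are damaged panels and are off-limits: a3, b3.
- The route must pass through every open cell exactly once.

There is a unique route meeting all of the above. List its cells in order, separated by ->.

Need to visit all 10 open cells exactly once, starting at d1 and ending at a1.
Cell c3 has only two open neighbours (c2 and d3), so the path must pass straight through it: one of those is the cell it's entered from and the other is where it exits.
Route from d1: 2× down (reaching d3), left to c3, 2× up (reaching c1), left to b1, down to b2, left to a2, up to a1 — 9 moves in all.
Check: all 10 open cells covered.

d1 -> d2 -> d3 -> c3 -> c2 -> c1 -> b1 -> b2 -> a2 -> a1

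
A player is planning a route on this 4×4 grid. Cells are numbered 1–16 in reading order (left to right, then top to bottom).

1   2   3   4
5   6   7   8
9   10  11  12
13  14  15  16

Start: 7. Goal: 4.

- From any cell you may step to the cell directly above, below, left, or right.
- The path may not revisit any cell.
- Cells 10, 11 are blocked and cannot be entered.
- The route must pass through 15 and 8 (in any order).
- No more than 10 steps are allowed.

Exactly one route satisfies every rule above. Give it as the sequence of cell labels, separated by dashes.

7 - 6 - 5 - 9 - 13 - 14 - 15 - 16 - 12 - 8 - 4

The 10-move cap with required stops at 15, 8 leaves no slack for detours.
Route from 7: 2× left (reaching 5), 2× down (reaching 13), 3× right (reaching 16), 3× up (reaching 4) — 10 moves in all.
Check: all required cells visited; 10 ≤ 10 moves.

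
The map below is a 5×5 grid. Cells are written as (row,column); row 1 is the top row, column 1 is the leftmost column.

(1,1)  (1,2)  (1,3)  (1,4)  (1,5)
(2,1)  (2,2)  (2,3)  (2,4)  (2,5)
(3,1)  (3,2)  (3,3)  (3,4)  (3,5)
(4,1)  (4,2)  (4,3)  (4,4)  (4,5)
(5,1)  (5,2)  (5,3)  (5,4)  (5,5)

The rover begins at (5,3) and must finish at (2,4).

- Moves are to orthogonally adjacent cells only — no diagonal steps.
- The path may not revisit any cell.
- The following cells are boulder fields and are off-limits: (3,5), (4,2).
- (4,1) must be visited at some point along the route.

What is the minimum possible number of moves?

8

Any route passes through (4,1) somewhere between (5,3) and (2,4). Summing Manhattan distances along the two legs ((5,3) → (4,1) → (2,4)) gives a lower bound of 3 + 5 = 8 moves.
A route of 8 moves achieves this: (5,3) → (5,2) → (5,1) → (4,1) → (3,1) → (2,1) → (2,2) → (2,3) → (2,4).
Since 8 matches the lower bound, it is optimal.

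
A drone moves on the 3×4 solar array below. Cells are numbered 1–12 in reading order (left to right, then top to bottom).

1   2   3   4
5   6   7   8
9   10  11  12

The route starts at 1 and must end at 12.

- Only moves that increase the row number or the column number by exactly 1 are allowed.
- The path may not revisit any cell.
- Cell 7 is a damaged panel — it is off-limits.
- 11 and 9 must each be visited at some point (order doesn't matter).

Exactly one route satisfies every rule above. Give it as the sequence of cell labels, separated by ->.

1 -> 5 -> 9 -> 10 -> 11 -> 12

Moves only go right or down, so the column and row indices never decrease.
Route from 1: 2× down (reaching 9), 3× right (reaching 12) — 5 moves in all.
Check: all required cells visited.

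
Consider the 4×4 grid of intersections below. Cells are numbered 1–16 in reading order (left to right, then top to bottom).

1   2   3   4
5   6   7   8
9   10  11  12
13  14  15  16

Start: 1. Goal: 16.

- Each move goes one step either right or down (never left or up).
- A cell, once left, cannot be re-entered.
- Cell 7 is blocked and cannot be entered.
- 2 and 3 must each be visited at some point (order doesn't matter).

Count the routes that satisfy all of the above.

A right/down-only route from 1 to 16 makes exactly 3 down-moves and 3 right-moves in some order.
With no other constraints that would be C(6,3) = 20 routes.
A monotone route can only reach the required cells in the order 2, 3, so split there and multiply the segment counts (each segment already excludes blocked cells): 1→2: 1; 2→3: 1; 3→16: 1; product = 1.
That gives 1 route.

1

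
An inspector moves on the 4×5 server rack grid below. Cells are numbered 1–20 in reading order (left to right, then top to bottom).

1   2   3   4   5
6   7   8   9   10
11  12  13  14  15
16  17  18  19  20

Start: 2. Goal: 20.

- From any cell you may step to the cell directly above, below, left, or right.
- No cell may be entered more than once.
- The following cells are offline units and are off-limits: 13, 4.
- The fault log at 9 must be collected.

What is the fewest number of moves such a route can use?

6

Any route passes through 9 somewhere between 2 and 20. Summing Manhattan distances along the two legs (2 → 9 → 20) gives a lower bound of 3 + 3 = 6 moves.
A route of 6 moves achieves this: 2 → 7 → 8 → 9 → 14 → 19 → 20.
Since 6 matches the lower bound, it is optimal.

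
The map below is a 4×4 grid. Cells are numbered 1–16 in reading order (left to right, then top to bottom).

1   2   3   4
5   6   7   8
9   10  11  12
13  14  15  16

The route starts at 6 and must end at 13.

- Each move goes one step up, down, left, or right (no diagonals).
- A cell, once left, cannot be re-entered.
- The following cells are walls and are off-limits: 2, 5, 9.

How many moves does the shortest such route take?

The Manhattan distance from 6 to 13 is |2−4| + |2−1| = 3, so at least 3 moves are needed.
A route of 3 moves achieves this: 6 → 10 → 14 → 13.
Since 3 matches the lower bound, it is optimal.

3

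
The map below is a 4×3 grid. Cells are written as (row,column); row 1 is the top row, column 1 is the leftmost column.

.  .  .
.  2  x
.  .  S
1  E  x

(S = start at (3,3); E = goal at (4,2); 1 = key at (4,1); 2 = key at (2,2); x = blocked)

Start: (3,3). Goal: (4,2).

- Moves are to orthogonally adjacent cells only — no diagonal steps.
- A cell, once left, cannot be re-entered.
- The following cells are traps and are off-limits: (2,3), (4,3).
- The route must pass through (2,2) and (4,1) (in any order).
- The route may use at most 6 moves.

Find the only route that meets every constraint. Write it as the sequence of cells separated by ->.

(3,3) -> (3,2) -> (2,2) -> (2,1) -> (3,1) -> (4,1) -> (4,2)

The budget equals the shortest possible length, so every move has to be on a shortest route through the required cells.
Route from (3,3): left to (3,2), up to (2,2), left to (2,1), 2× down (reaching (4,1)), right to (4,2) — 6 moves in all.
Check: all required cells visited; 6 ≤ 6 moves.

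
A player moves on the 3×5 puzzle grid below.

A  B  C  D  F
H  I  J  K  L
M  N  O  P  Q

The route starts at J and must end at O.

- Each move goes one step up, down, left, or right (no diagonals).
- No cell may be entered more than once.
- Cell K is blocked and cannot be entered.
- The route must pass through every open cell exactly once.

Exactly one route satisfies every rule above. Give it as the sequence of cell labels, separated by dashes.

Need to visit all 14 open cells exactly once, starting at J and ending at O.
Cell A has only two open neighbours (H and B), so the path must pass straight through it: one of those is the cell it's entered from and the other is where it exits.
Route from J: left 1 to I, down 1 to N, left 1 to M, up 2 to A, right 4 to F, down 2 to Q, left 2 to O — 13 moves in all.
Check: all 14 open cells covered.

J - I - N - M - H - A - B - C - D - F - L - Q - P - O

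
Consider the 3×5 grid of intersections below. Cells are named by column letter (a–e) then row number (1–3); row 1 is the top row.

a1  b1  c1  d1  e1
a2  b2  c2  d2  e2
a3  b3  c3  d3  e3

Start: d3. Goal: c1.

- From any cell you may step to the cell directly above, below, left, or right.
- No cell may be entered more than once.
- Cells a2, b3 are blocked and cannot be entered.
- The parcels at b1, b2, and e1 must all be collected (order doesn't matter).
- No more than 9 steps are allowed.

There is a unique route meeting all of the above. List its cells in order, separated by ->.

d3 -> e3 -> e2 -> e1 -> d1 -> d2 -> c2 -> b2 -> b1 -> c1

The 9-move cap with required stops at b1, b2, e1 leaves no slack for detours.
Route from d3: right to e3, 2× up (reaching e1), left to d1, down to d2, 2× left (reaching b2), up to b1, right to c1 — 9 moves in all.
Check: all required cells visited; 9 ≤ 9 moves.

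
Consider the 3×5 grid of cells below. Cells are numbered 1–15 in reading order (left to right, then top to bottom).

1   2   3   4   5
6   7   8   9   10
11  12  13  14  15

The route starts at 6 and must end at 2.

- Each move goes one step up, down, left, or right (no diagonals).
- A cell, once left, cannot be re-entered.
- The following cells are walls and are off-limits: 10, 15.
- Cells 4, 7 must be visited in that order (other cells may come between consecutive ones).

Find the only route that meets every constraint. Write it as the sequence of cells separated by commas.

6, 11, 12, 13, 14, 9, 4, 3, 8, 7, 2

The waypoints must appear in the order 4, 7, with no cell reused.
Route from 6: down 1 to 11, right 3 to 14, up 2 to 4, left 1 to 3, down 1 to 8, left 1 to 7, up 1 to 2 — 10 moves in all.
Check: order respected (4 at step 6, 7 at step 9).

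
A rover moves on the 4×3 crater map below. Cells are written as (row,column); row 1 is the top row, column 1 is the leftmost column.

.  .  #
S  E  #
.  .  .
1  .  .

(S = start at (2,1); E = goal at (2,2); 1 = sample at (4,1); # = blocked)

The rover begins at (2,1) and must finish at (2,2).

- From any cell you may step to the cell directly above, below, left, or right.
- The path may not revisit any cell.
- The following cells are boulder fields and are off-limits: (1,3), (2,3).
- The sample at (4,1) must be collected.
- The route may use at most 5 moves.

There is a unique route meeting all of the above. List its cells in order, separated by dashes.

Any route must reach (4,1) and still end at (2,2) within 5 moves, so the order of the required stops is forced.
Route from (2,1): down 2 to (4,1), right 1 to (4,2), up 2 to (2,2) — 5 moves in all.
Check: all required cells visited; 5 ≤ 5 moves.

(2,1) - (3,1) - (4,1) - (4,2) - (3,2) - (2,2)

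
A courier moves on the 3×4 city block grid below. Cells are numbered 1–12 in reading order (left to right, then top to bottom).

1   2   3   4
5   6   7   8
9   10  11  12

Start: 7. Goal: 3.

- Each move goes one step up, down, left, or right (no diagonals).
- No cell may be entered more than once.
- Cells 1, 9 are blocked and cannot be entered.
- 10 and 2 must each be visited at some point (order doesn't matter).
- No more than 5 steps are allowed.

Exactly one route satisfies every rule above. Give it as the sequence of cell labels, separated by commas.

The 5-move cap with required stops at 10, 2 leaves no slack for detours.
Route from 7: down to 11, left to 10, 2× up (reaching 2), right to 3 — 5 moves in all.
Check: all required cells visited; 5 ≤ 5 moves.

7, 11, 10, 6, 2, 3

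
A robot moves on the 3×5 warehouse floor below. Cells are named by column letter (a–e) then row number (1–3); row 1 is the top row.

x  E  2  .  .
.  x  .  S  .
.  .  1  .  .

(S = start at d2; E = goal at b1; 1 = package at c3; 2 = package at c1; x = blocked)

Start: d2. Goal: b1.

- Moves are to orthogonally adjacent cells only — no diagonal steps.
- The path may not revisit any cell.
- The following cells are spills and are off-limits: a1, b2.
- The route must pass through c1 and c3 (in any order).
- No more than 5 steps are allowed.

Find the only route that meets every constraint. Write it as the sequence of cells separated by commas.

d2, d3, c3, c2, c1, b1

The budget equals the shortest possible length, so every move has to be on a shortest route through the required cells.
Route from d2: down 1 to d3, left 1 to c3, up 2 to c1, left 1 to b1 — 5 moves in all.
Check: all required cells visited; 5 ≤ 5 moves.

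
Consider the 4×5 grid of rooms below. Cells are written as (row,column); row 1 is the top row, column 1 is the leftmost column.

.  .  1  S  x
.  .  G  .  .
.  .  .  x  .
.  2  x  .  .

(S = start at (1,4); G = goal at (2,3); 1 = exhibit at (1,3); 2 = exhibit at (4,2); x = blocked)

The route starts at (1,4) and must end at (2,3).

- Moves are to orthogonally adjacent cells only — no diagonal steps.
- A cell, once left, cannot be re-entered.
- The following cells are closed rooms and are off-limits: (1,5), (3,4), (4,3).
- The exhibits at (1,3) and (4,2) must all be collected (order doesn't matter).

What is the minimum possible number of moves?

Any route passes through (1,3) and (4,2) in some order between (1,4) and (2,3). Summing Manhattan distances along each leg and taking the cheapest ordering ((1,4) → (1,3) → (4,2) → (2,3)) gives a lower bound of 1 + 4 + 3 = 8 moves.
The shortest route satisfying every rule uses 10 moves: (1,4) → (1,3) → (1,2) → (2,2) → (2,1) → (3,1) → (4,1) → (4,2) → (3,2) → (3,3) → (2,3).
The no-revisit rule (legs can't share cells) pushes the minimum above the 8-move bound; an exhaustive check rules out every length from 8 to 9, leaving 10 as the minimum.

10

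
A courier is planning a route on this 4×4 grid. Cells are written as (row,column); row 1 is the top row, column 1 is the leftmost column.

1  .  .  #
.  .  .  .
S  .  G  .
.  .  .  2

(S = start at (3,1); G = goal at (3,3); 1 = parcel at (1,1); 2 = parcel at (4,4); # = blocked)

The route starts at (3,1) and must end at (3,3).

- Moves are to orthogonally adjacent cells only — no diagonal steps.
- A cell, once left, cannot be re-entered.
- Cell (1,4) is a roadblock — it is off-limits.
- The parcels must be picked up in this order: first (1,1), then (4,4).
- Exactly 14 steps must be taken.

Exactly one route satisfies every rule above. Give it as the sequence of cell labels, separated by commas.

(3,1), (4,1), (4,2), (3,2), (2,2), (2,1), (1,1), (1,2), (1,3), (2,3), (2,4), (3,4), (4,4), (4,3), (3,3)

The waypoints must appear in the order (1,1), (4,4), with no cell reused.
Route from (3,1): down 1 to (4,1), right 1 to (4,2), up 2 to (2,2), left 1 to (2,1), up 1 to (1,1), right 2 to (1,3), down 1 to (2,3), right 1 to (2,4), down 2 to (4,4), left 1 to (4,3), up 1 to (3,3) — 14 moves in all.
Check: order respected (1 at step 6, 2 at step 12); 14 moves as required.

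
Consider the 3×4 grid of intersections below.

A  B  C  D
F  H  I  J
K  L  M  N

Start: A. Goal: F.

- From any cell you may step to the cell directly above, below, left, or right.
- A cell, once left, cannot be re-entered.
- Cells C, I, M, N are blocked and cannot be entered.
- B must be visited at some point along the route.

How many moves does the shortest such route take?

Any route passes through B somewhere between A and F. Summing Manhattan distances along the two legs (A → B → F) gives a lower bound of 1 + 2 = 3 moves.
A route of 3 moves achieves this: A → B → H → F.
Since 3 matches the lower bound, it is optimal.

3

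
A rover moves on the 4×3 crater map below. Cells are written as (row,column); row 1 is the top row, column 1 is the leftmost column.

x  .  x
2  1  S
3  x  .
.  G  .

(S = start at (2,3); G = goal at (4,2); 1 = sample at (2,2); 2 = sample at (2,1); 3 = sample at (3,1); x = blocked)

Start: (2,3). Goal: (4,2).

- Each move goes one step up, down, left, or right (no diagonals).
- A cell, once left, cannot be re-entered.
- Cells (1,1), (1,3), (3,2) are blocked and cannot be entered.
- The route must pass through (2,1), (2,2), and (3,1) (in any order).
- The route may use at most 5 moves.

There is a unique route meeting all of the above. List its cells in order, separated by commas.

Any route must reach (2,1), (2,2), and (3,1) and still end at (4,2) within 5 moves, so the order of the required stops is forced.
Route from (2,3): 2× left (reaching (2,1)), 2× down (reaching (4,1)), right to (4,2) — 5 moves in all.
Check: all required cells visited; 5 ≤ 5 moves.

(2,3), (2,2), (2,1), (3,1), (4,1), (4,2)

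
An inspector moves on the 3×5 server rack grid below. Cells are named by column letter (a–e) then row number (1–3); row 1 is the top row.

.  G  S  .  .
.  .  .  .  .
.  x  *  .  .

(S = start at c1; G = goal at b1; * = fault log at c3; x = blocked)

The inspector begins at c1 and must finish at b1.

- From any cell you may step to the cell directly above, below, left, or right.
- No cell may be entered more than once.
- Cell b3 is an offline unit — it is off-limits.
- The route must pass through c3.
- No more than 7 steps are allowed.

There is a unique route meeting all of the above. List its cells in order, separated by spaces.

The budget equals the shortest possible length, so every move has to be on a shortest route through the required cells.
Route from c1: right to d1, 2× down (reaching d3), left to c3, up to c2, left to b2, up to b1 — 7 moves in all.
Check: all required cells visited; 7 ≤ 7 moves.

c1 d1 d2 d3 c3 c2 b2 b1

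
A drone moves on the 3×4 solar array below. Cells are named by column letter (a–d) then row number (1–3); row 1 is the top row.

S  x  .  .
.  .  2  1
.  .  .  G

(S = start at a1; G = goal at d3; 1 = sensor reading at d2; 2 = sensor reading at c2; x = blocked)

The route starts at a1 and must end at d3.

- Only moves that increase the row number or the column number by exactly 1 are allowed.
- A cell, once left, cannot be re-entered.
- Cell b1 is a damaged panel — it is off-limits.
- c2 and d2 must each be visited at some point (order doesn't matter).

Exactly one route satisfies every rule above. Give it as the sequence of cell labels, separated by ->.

Moves only go right or down, so the column and row indices never decrease.
Route from a1: down to a2, 3× right (reaching d2), down to d3 — 5 moves in all.
Check: all required cells visited.

a1 -> a2 -> b2 -> c2 -> d2 -> d3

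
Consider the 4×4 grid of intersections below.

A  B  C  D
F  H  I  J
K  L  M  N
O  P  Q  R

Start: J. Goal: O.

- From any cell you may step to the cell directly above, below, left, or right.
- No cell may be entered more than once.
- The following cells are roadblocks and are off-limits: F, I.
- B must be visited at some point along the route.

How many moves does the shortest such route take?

7

Any route passes through B somewhere between J and O. Summing Manhattan distances along the two legs (J → B → O) gives a lower bound of 3 + 4 = 7 moves.
A route of 7 moves achieves this: J → D → C → B → H → L → P → O.
Since 7 matches the lower bound, it is optimal.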